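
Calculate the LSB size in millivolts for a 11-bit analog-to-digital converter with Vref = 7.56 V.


The resolution (LSB) of an ADC is Vref / 2^n.
LSB = 7.56 / 2^11
LSB = 7.56 / 2048
LSB = 0.00369141 V = 3.69140625 mV

3.69140625 mV


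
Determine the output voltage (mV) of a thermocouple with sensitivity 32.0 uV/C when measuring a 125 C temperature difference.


The thermocouple output V = sensitivity * dT.
V = 32.0 uV/C * 125 C
V = 4000.0 uV
V = 4.0 mV

4.0 mV


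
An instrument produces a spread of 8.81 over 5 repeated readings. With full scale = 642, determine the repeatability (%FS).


Repeatability = (spread / full scale) * 100%.
R = (8.81 / 642) * 100
R = 1.372 %FS

1.372 %FS


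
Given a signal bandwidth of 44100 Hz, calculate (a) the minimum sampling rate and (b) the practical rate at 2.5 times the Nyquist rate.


By Nyquist theorem, fs_min = 2 * fmax.
fs_min = 2 * 44100 = 88200 Hz
Practical rate = 2.5 * fs_min = 2.5 * 88200 = 220500 Hz

fs_min = 88200 Hz, fs_practical = 220500 Hz


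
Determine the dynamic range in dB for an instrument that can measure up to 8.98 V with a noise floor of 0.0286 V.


Dynamic range = 20 * log10(Vmax / Vnoise).
DR = 20 * log10(8.98 / 0.0286)
DR = 20 * log10(313.99)
DR = 49.94 dB

49.94 dB


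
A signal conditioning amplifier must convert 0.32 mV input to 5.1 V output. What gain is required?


Gain = Vout / Vin (converting to same units).
G = 5.1 V / 0.32 mV
G = 5100.0 mV / 0.32 mV
G = 15937.5

15937.5


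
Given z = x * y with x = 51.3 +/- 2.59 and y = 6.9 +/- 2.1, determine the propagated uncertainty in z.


For a product z = x*y, the relative uncertainty is:
uz/z = sqrt((ux/x)^2 + (uy/y)^2)
Relative uncertainties: ux/x = 2.59/51.3 = 0.050487
uy/y = 2.1/6.9 = 0.304348
z = 51.3 * 6.9 = 354.0
uz = 354.0 * sqrt(0.050487^2 + 0.304348^2) = 109.202

109.202


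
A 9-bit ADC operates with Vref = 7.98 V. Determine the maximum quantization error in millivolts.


The maximum quantization error is +/- LSB/2.
LSB = Vref / 2^n = 7.98 / 512 = 0.01558594 V
Max error = LSB / 2 = 0.01558594 / 2 = 0.00779297 V
Max error = 7.793 mV

7.793 mV


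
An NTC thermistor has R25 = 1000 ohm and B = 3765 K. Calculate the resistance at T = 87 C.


NTC thermistor equation: Rt = R25 * exp(B * (1/T - 1/T25)).
T in Kelvin: 360.15 K, T25 = 298.15 K
1/T - 1/T25 = 1/360.15 - 1/298.15 = -0.0005774
B * (1/T - 1/T25) = 3765 * -0.0005774 = -2.1739
Rt = 1000 * exp(-2.1739) = 113.7 ohm

113.7 ohm


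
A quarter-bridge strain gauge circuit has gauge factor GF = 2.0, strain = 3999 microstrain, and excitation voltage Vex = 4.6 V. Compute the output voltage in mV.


Quarter bridge output: Vout = (GF * epsilon * Vex) / 4.
Vout = (2.0 * 3999e-6 * 4.6) / 4
Vout = 0.0367908 / 4 V
Vout = 0.0091977 V = 9.1977 mV

9.1977 mV


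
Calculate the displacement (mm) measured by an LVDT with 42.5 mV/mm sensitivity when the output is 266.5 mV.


Displacement = Vout / sensitivity.
d = 266.5 / 42.5
d = 6.271 mm

6.271 mm


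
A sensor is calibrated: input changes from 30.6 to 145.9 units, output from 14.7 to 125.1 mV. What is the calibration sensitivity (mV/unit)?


Sensitivity = (y2 - y1) / (x2 - x1).
S = (125.1 - 14.7) / (145.9 - 30.6)
S = 110.4 / 115.3
S = 0.9575 mV/unit

0.9575 mV/unit


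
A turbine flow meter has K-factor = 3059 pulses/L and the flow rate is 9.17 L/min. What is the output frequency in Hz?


Frequency = K * Q / 60 (converting L/min to L/s).
f = 3059 * 9.17 / 60
f = 28051.03 / 60
f = 467.52 Hz

467.52 Hz


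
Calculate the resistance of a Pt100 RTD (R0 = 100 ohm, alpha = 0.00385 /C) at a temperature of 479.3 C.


The RTD equation: Rt = R0 * (1 + alpha * T).
Rt = 100 * (1 + 0.00385 * 479.3)
Rt = 100 * (1 + 1.845305)
Rt = 100 * 2.845305
Rt = 284.531 ohm

284.531 ohm


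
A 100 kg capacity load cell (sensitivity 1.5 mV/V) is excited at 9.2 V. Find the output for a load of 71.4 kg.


Vout = rated_output * Vex * (load / capacity).
Vout = 1.5 * 9.2 * (71.4 / 100)
Vout = 1.5 * 9.2 * 0.714
Vout = 9.853 mV

9.853 mV


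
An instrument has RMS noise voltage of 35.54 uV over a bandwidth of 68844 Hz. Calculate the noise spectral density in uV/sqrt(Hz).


Noise spectral density = Vrms / sqrt(BW).
NSD = 35.54 / sqrt(68844)
NSD = 35.54 / 262.3814
NSD = 0.1355 uV/sqrt(Hz)

0.1355 uV/sqrt(Hz)


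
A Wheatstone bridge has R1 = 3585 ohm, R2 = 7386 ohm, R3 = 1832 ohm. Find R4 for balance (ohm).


At balance: R1*R4 = R2*R3, so R4 = R2*R3/R1.
R4 = 7386 * 1832 / 3585
R4 = 13531152 / 3585
R4 = 3774.38 ohm

3774.38 ohm


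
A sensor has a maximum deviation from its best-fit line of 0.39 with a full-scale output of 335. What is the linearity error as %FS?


Linearity error = (max deviation / full scale) * 100%.
Linearity = (0.39 / 335) * 100
Linearity = 0.116 %FS

0.116 %FS


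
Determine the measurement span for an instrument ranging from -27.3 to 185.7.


Span = upper range - lower range.
Span = 185.7 - (-27.3)
Span = 213.0

213.0


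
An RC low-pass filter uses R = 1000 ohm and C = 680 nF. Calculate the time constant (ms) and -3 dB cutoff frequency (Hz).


Time constant: tau = R * C.
tau = 1000 * 6.80e-07 = 0.00068 s
tau = 0.68 ms
Cutoff frequency: fc = 1 / (2*pi*R*C).
fc = 1 / (2*pi*0.00068) = 234.05 Hz

tau = 0.68 ms, fc = 234.05 Hz


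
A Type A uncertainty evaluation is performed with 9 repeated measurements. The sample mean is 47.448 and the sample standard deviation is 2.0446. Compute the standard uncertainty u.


The standard uncertainty for Type A evaluation is u = s / sqrt(n).
u = 2.0446 / sqrt(9)
u = 2.0446 / 3.0
u = 0.6815

0.6815


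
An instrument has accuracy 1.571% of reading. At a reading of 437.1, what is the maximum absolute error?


Absolute error = (accuracy% / 100) * reading.
Error = (1.571 / 100) * 437.1
Error = 0.01571 * 437.1
Error = 6.8668

6.8668


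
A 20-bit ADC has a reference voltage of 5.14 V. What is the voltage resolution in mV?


The resolution (LSB) of an ADC is Vref / 2^n.
LSB = 5.14 / 2^20
LSB = 5.14 / 1048576
LSB = 4.9e-06 V = 0.00490189 mV

0.00490189 mV


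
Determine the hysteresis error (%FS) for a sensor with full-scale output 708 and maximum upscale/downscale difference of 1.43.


Hysteresis = (max difference / full scale) * 100%.
H = (1.43 / 708) * 100
H = 0.202 %FS

0.202 %FS


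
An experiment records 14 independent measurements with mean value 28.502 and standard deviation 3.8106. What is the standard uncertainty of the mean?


The standard uncertainty for Type A evaluation is u = s / sqrt(n).
u = 3.8106 / sqrt(14)
u = 3.8106 / 3.7417
u = 1.0184

1.0184


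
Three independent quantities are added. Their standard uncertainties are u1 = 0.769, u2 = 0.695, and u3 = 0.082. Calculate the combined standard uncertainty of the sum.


For a sum of independent quantities, uc = sqrt(u1^2 + u2^2 + u3^2).
uc = sqrt(0.769^2 + 0.695^2 + 0.082^2)
uc = sqrt(0.591361 + 0.483025 + 0.006724)
uc = 1.0398

1.0398


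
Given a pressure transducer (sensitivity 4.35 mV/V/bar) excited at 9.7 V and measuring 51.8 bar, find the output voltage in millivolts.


Output = sensitivity * Vex * P.
Vout = 4.35 * 9.7 * 51.8
Vout = 42.195 * 51.8
Vout = 2185.7 mV

2185.7 mV


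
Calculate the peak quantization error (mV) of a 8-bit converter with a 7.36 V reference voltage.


The maximum quantization error is +/- LSB/2.
LSB = Vref / 2^n = 7.36 / 256 = 0.02875 V
Max error = LSB / 2 = 0.02875 / 2 = 0.014375 V
Max error = 14.375 mV

14.375 mV


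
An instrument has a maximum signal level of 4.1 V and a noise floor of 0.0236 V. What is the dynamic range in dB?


Dynamic range = 20 * log10(Vmax / Vnoise).
DR = 20 * log10(4.1 / 0.0236)
DR = 20 * log10(173.73)
DR = 44.8 dB

44.8 dB


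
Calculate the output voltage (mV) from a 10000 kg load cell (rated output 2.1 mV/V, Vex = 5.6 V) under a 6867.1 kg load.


Vout = rated_output * Vex * (load / capacity).
Vout = 2.1 * 5.6 * (6867.1 / 10000)
Vout = 2.1 * 5.6 * 0.68671
Vout = 8.076 mV

8.076 mV


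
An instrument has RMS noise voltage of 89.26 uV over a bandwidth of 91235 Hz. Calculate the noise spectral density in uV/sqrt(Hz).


Noise spectral density = Vrms / sqrt(BW).
NSD = 89.26 / sqrt(91235)
NSD = 89.26 / 302.0513
NSD = 0.2955 uV/sqrt(Hz)

0.2955 uV/sqrt(Hz)


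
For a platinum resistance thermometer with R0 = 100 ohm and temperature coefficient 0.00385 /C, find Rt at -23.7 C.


The RTD equation: Rt = R0 * (1 + alpha * T).
Rt = 100 * (1 + 0.00385 * -23.7)
Rt = 100 * (1 + -0.091245)
Rt = 100 * 0.908755
Rt = 90.876 ohm

90.876 ohm


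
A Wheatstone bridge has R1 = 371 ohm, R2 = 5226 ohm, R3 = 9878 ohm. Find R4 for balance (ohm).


At balance: R1*R4 = R2*R3, so R4 = R2*R3/R1.
R4 = 5226 * 9878 / 371
R4 = 51622428 / 371
R4 = 139144.01 ohm

139144.01 ohm


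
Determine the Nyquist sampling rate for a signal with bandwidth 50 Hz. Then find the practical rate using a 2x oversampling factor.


By Nyquist theorem, fs_min = 2 * fmax.
fs_min = 2 * 50 = 100 Hz
Practical rate = 2 * fs_min = 2 * 100 = 200 Hz

fs_min = 100 Hz, fs_practical = 200 Hz


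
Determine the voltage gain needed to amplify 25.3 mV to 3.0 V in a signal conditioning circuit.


Gain = Vout / Vin (converting to same units).
G = 3.0 V / 25.3 mV
G = 3000.0 mV / 25.3 mV
G = 118.58

118.58


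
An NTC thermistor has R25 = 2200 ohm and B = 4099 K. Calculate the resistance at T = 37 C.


NTC thermistor equation: Rt = R25 * exp(B * (1/T - 1/T25)).
T in Kelvin: 310.15 K, T25 = 298.15 K
1/T - 1/T25 = 1/310.15 - 1/298.15 = -0.00012977
B * (1/T - 1/T25) = 4099 * -0.00012977 = -0.5319
Rt = 2200 * exp(-0.5319) = 1292.4 ohm

1292.4 ohm


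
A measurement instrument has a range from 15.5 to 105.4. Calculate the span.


Span = upper range - lower range.
Span = 105.4 - (15.5)
Span = 89.9

89.9


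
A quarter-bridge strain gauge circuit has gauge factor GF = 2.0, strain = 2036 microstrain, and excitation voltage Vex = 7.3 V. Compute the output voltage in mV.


Quarter bridge output: Vout = (GF * epsilon * Vex) / 4.
Vout = (2.0 * 2036e-6 * 7.3) / 4
Vout = 0.0297256 / 4 V
Vout = 0.0074314 V = 7.4314 mV

7.4314 mV


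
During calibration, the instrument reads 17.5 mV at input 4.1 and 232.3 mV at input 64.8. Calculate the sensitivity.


Sensitivity = (y2 - y1) / (x2 - x1).
S = (232.3 - 17.5) / (64.8 - 4.1)
S = 214.8 / 60.7
S = 3.5387 mV/unit

3.5387 mV/unit


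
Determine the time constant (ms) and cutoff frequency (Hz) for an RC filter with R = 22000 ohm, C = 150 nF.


Time constant: tau = R * C.
tau = 22000 * 1.50e-07 = 0.0033 s
tau = 3.3 ms
Cutoff frequency: fc = 1 / (2*pi*R*C).
fc = 1 / (2*pi*0.0033) = 48.23 Hz

tau = 3.3 ms, fc = 48.23 Hz


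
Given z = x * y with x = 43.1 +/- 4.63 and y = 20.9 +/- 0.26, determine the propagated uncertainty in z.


For a product z = x*y, the relative uncertainty is:
uz/z = sqrt((ux/x)^2 + (uy/y)^2)
Relative uncertainties: ux/x = 4.63/43.1 = 0.107425
uy/y = 0.26/20.9 = 0.01244
z = 43.1 * 20.9 = 900.8
uz = 900.8 * sqrt(0.107425^2 + 0.01244^2) = 97.414

97.414


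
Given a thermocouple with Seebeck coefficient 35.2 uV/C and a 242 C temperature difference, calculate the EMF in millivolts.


The thermocouple output V = sensitivity * dT.
V = 35.2 uV/C * 242 C
V = 8518.4 uV
V = 8.518 mV

8.518 mV


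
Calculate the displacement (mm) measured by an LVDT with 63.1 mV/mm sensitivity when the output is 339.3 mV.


Displacement = Vout / sensitivity.
d = 339.3 / 63.1
d = 5.377 mm

5.377 mm


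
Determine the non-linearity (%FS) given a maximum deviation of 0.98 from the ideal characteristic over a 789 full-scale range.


Linearity error = (max deviation / full scale) * 100%.
Linearity = (0.98 / 789) * 100
Linearity = 0.124 %FS

0.124 %FS


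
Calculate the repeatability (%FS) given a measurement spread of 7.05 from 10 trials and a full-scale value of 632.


Repeatability = (spread / full scale) * 100%.
R = (7.05 / 632) * 100
R = 1.116 %FS

1.116 %FS


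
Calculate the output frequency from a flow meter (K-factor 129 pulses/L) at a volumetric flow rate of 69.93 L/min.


Frequency = K * Q / 60 (converting L/min to L/s).
f = 129 * 69.93 / 60
f = 9020.97 / 60
f = 150.35 Hz

150.35 Hz


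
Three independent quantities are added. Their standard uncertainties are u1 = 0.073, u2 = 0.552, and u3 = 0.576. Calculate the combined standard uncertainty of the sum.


For a sum of independent quantities, uc = sqrt(u1^2 + u2^2 + u3^2).
uc = sqrt(0.073^2 + 0.552^2 + 0.576^2)
uc = sqrt(0.005329 + 0.304704 + 0.331776)
uc = 0.8011

0.8011


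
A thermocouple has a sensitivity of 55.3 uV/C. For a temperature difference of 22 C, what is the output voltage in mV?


The thermocouple output V = sensitivity * dT.
V = 55.3 uV/C * 22 C
V = 1216.6 uV
V = 1.217 mV

1.217 mV


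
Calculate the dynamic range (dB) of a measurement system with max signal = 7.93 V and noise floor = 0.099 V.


Dynamic range = 20 * log10(Vmax / Vnoise).
DR = 20 * log10(7.93 / 0.099)
DR = 20 * log10(80.1)
DR = 38.07 dB

38.07 dB


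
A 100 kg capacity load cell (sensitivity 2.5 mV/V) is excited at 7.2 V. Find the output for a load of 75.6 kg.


Vout = rated_output * Vex * (load / capacity).
Vout = 2.5 * 7.2 * (75.6 / 100)
Vout = 2.5 * 7.2 * 0.756
Vout = 13.608 mV

13.608 mV


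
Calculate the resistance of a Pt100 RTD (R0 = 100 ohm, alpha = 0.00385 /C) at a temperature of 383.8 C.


The RTD equation: Rt = R0 * (1 + alpha * T).
Rt = 100 * (1 + 0.00385 * 383.8)
Rt = 100 * (1 + 1.47763)
Rt = 100 * 2.47763
Rt = 247.763 ohm

247.763 ohm


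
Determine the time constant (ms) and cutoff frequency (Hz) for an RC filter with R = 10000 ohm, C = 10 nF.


Time constant: tau = R * C.
tau = 10000 * 1.00e-08 = 0.0001 s
tau = 0.1 ms
Cutoff frequency: fc = 1 / (2*pi*R*C).
fc = 1 / (2*pi*0.0001) = 1591.55 Hz

tau = 0.1 ms, fc = 1591.55 Hz


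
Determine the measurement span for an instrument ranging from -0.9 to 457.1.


Span = upper range - lower range.
Span = 457.1 - (-0.9)
Span = 458.0

458.0


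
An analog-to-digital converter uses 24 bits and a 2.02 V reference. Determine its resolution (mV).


The resolution (LSB) of an ADC is Vref / 2^n.
LSB = 2.02 / 2^24
LSB = 2.02 / 16777216
LSB = 1.2e-07 V = 0.0001204 mV

0.0001204 mV


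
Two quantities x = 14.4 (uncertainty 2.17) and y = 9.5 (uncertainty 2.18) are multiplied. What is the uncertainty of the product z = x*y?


For a product z = x*y, the relative uncertainty is:
uz/z = sqrt((ux/x)^2 + (uy/y)^2)
Relative uncertainties: ux/x = 2.17/14.4 = 0.150694
uy/y = 2.18/9.5 = 0.229474
z = 14.4 * 9.5 = 136.8
uz = 136.8 * sqrt(0.150694^2 + 0.229474^2) = 37.556

37.556


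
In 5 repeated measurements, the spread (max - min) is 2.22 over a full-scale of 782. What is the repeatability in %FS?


Repeatability = (spread / full scale) * 100%.
R = (2.22 / 782) * 100
R = 0.284 %FS

0.284 %FS


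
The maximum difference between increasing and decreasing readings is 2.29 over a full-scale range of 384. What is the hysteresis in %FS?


Hysteresis = (max difference / full scale) * 100%.
H = (2.29 / 384) * 100
H = 0.596 %FS

0.596 %FS


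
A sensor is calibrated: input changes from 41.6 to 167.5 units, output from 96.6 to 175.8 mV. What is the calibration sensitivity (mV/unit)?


Sensitivity = (y2 - y1) / (x2 - x1).
S = (175.8 - 96.6) / (167.5 - 41.6)
S = 79.2 / 125.9
S = 0.6291 mV/unit

0.6291 mV/unit


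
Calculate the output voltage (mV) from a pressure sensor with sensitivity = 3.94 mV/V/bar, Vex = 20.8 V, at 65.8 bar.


Output = sensitivity * Vex * P.
Vout = 3.94 * 20.8 * 65.8
Vout = 81.952 * 65.8
Vout = 5392.44 mV

5392.44 mV


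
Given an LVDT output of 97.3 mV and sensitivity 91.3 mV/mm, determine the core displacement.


Displacement = Vout / sensitivity.
d = 97.3 / 91.3
d = 1.066 mm

1.066 mm


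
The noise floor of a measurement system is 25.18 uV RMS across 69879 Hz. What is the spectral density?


Noise spectral density = Vrms / sqrt(BW).
NSD = 25.18 / sqrt(69879)
NSD = 25.18 / 264.3464
NSD = 0.0953 uV/sqrt(Hz)

0.0953 uV/sqrt(Hz)


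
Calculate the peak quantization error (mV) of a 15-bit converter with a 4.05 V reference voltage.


The maximum quantization error is +/- LSB/2.
LSB = Vref / 2^n = 4.05 / 32768 = 0.0001236 V
Max error = LSB / 2 = 0.0001236 / 2 = 6.18e-05 V
Max error = 0.0618 mV

0.0618 mV


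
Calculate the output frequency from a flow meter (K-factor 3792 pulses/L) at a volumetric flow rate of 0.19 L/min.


Frequency = K * Q / 60 (converting L/min to L/s).
f = 3792 * 0.19 / 60
f = 720.48 / 60
f = 12.01 Hz

12.01 Hz


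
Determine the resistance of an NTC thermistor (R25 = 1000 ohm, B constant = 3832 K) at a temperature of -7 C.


NTC thermistor equation: Rt = R25 * exp(B * (1/T - 1/T25)).
T in Kelvin: 266.15 K, T25 = 298.15 K
1/T - 1/T25 = 1/266.15 - 1/298.15 = 0.00040326
B * (1/T - 1/T25) = 3832 * 0.00040326 = 1.5453
Rt = 1000 * exp(1.5453) = 4689.4 ohm

4689.4 ohm


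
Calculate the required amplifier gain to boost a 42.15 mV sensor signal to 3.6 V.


Gain = Vout / Vin (converting to same units).
G = 3.6 V / 42.15 mV
G = 3600.0 mV / 42.15 mV
G = 85.41

85.41


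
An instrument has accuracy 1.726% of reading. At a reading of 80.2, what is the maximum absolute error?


Absolute error = (accuracy% / 100) * reading.
Error = (1.726 / 100) * 80.2
Error = 0.01726 * 80.2
Error = 1.3843

1.3843


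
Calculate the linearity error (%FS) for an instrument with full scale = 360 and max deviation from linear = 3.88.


Linearity error = (max deviation / full scale) * 100%.
Linearity = (3.88 / 360) * 100
Linearity = 1.078 %FS

1.078 %FS


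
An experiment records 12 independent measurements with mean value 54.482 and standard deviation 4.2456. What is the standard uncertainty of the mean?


The standard uncertainty for Type A evaluation is u = s / sqrt(n).
u = 4.2456 / sqrt(12)
u = 4.2456 / 3.4641
u = 1.2256

1.2256


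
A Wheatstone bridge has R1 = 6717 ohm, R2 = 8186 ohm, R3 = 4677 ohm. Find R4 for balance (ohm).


At balance: R1*R4 = R2*R3, so R4 = R2*R3/R1.
R4 = 8186 * 4677 / 6717
R4 = 38285922 / 6717
R4 = 5699.85 ohm

5699.85 ohm


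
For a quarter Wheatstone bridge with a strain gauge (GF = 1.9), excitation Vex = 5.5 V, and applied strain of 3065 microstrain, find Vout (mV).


Quarter bridge output: Vout = (GF * epsilon * Vex) / 4.
Vout = (1.9 * 3065e-6 * 5.5) / 4
Vout = 0.03202925 / 4 V
Vout = 0.00800731 V = 8.0073 mV

8.0073 mV


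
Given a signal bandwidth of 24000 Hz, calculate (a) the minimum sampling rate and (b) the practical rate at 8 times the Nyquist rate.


By Nyquist theorem, fs_min = 2 * fmax.
fs_min = 2 * 24000 = 48000 Hz
Practical rate = 8 * fs_min = 8 * 48000 = 384000 Hz

fs_min = 48000 Hz, fs_practical = 384000 Hz


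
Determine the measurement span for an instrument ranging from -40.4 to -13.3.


Span = upper range - lower range.
Span = -13.3 - (-40.4)
Span = 27.1

27.1


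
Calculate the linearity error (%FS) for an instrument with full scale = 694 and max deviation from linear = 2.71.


Linearity error = (max deviation / full scale) * 100%.
Linearity = (2.71 / 694) * 100
Linearity = 0.39 %FS

0.39 %FS


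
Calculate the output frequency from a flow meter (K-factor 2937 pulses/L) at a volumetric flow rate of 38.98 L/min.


Frequency = K * Q / 60 (converting L/min to L/s).
f = 2937 * 38.98 / 60
f = 114484.26 / 60
f = 1908.07 Hz

1908.07 Hz


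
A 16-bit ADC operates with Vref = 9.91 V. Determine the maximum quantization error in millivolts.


The maximum quantization error is +/- LSB/2.
LSB = Vref / 2^n = 9.91 / 65536 = 0.00015121 V
Max error = LSB / 2 = 0.00015121 / 2 = 7.561e-05 V
Max error = 0.0756 mV

0.0756 mV


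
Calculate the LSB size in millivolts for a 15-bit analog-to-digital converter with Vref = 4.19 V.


The resolution (LSB) of an ADC is Vref / 2^n.
LSB = 4.19 / 2^15
LSB = 4.19 / 32768
LSB = 0.00012787 V = 0.12786865 mV

0.12786865 mV


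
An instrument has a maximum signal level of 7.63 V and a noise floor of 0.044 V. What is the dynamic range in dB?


Dynamic range = 20 * log10(Vmax / Vnoise).
DR = 20 * log10(7.63 / 0.044)
DR = 20 * log10(173.41)
DR = 44.78 dB

44.78 dB


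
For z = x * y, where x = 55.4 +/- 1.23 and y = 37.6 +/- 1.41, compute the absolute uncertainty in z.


For a product z = x*y, the relative uncertainty is:
uz/z = sqrt((ux/x)^2 + (uy/y)^2)
Relative uncertainties: ux/x = 1.23/55.4 = 0.022202
uy/y = 1.41/37.6 = 0.0375
z = 55.4 * 37.6 = 2083.0
uz = 2083.0 * sqrt(0.022202^2 + 0.0375^2) = 90.778

90.778


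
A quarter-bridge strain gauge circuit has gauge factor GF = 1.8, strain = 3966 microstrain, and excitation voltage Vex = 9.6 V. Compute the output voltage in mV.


Quarter bridge output: Vout = (GF * epsilon * Vex) / 4.
Vout = (1.8 * 3966e-6 * 9.6) / 4
Vout = 0.06853248 / 4 V
Vout = 0.01713312 V = 17.1331 mV

17.1331 mV


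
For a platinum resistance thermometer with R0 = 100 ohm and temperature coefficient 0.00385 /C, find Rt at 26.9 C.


The RTD equation: Rt = R0 * (1 + alpha * T).
Rt = 100 * (1 + 0.00385 * 26.9)
Rt = 100 * (1 + 0.103565)
Rt = 100 * 1.103565
Rt = 110.356 ohm

110.356 ohm


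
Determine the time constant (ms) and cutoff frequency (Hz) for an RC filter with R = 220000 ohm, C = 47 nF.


Time constant: tau = R * C.
tau = 220000 * 4.70e-08 = 0.01034 s
tau = 10.34 ms
Cutoff frequency: fc = 1 / (2*pi*R*C).
fc = 1 / (2*pi*0.01034) = 15.39 Hz

tau = 10.34 ms, fc = 15.39 Hz


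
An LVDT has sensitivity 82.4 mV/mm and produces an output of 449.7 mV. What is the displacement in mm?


Displacement = Vout / sensitivity.
d = 449.7 / 82.4
d = 5.458 mm

5.458 mm


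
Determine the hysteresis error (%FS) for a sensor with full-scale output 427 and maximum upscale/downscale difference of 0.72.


Hysteresis = (max difference / full scale) * 100%.
H = (0.72 / 427) * 100
H = 0.169 %FS

0.169 %FS


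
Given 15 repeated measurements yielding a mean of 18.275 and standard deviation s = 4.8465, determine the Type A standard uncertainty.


The standard uncertainty for Type A evaluation is u = s / sqrt(n).
u = 4.8465 / sqrt(15)
u = 4.8465 / 3.873
u = 1.2514

1.2514


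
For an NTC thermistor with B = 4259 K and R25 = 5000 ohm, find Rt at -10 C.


NTC thermistor equation: Rt = R25 * exp(B * (1/T - 1/T25)).
T in Kelvin: 263.15 K, T25 = 298.15 K
1/T - 1/T25 = 1/263.15 - 1/298.15 = 0.0004461
B * (1/T - 1/T25) = 4259 * 0.0004461 = 1.8999
Rt = 5000 * exp(1.8999) = 33427.1 ohm

33427.1 ohm


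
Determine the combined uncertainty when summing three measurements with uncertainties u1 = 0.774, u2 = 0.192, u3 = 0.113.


For a sum of independent quantities, uc = sqrt(u1^2 + u2^2 + u3^2).
uc = sqrt(0.774^2 + 0.192^2 + 0.113^2)
uc = sqrt(0.599076 + 0.036864 + 0.012769)
uc = 0.8054

0.8054


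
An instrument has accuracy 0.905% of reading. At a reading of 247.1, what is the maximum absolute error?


Absolute error = (accuracy% / 100) * reading.
Error = (0.905 / 100) * 247.1
Error = 0.00905 * 247.1
Error = 2.2363

2.2363


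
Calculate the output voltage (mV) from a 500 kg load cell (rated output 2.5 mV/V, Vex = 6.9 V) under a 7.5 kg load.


Vout = rated_output * Vex * (load / capacity).
Vout = 2.5 * 6.9 * (7.5 / 500)
Vout = 2.5 * 6.9 * 0.015
Vout = 0.259 mV

0.259 mV


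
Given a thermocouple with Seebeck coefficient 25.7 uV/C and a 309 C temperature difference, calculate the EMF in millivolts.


The thermocouple output V = sensitivity * dT.
V = 25.7 uV/C * 309 C
V = 7941.3 uV
V = 7.941 mV

7.941 mV


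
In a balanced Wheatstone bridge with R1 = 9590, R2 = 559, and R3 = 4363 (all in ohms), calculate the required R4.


At balance: R1*R4 = R2*R3, so R4 = R2*R3/R1.
R4 = 559 * 4363 / 9590
R4 = 2438917 / 9590
R4 = 254.32 ohm

254.32 ohm


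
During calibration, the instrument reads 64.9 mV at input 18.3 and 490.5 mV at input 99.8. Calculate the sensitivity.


Sensitivity = (y2 - y1) / (x2 - x1).
S = (490.5 - 64.9) / (99.8 - 18.3)
S = 425.6 / 81.5
S = 5.2221 mV/unit

5.2221 mV/unit


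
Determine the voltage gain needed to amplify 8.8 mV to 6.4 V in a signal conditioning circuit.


Gain = Vout / Vin (converting to same units).
G = 6.4 V / 8.8 mV
G = 6400.0 mV / 8.8 mV
G = 727.27

727.27


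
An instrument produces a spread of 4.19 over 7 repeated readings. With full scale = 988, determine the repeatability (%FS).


Repeatability = (spread / full scale) * 100%.
R = (4.19 / 988) * 100
R = 0.424 %FS

0.424 %FS


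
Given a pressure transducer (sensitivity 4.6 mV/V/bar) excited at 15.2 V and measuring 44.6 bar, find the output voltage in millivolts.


Output = sensitivity * Vex * P.
Vout = 4.6 * 15.2 * 44.6
Vout = 69.92 * 44.6
Vout = 3118.43 mV

3118.43 mV


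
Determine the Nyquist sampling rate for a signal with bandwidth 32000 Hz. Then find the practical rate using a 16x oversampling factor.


By Nyquist theorem, fs_min = 2 * fmax.
fs_min = 2 * 32000 = 64000 Hz
Practical rate = 16 * fs_min = 16 * 64000 = 1024000 Hz

fs_min = 64000 Hz, fs_practical = 1024000 Hz


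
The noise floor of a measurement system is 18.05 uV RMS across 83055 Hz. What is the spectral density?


Noise spectral density = Vrms / sqrt(BW).
NSD = 18.05 / sqrt(83055)
NSD = 18.05 / 288.1926
NSD = 0.0626 uV/sqrt(Hz)

0.0626 uV/sqrt(Hz)


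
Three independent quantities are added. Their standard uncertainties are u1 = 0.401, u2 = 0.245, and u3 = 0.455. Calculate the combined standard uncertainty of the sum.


For a sum of independent quantities, uc = sqrt(u1^2 + u2^2 + u3^2).
uc = sqrt(0.401^2 + 0.245^2 + 0.455^2)
uc = sqrt(0.160801 + 0.060025 + 0.207025)
uc = 0.6541

0.6541


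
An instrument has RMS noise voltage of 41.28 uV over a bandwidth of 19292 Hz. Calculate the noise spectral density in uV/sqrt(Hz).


Noise spectral density = Vrms / sqrt(BW).
NSD = 41.28 / sqrt(19292)
NSD = 41.28 / 138.8956
NSD = 0.2972 uV/sqrt(Hz)

0.2972 uV/sqrt(Hz)


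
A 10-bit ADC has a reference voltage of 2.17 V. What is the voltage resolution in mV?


The resolution (LSB) of an ADC is Vref / 2^n.
LSB = 2.17 / 2^10
LSB = 2.17 / 1024
LSB = 0.00211914 V = 2.11914062 mV

2.11914062 mV


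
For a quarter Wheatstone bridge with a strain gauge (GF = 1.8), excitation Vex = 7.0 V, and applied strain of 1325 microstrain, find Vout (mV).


Quarter bridge output: Vout = (GF * epsilon * Vex) / 4.
Vout = (1.8 * 1325e-6 * 7.0) / 4
Vout = 0.016695 / 4 V
Vout = 0.00417375 V = 4.1738 mV

4.1738 mV


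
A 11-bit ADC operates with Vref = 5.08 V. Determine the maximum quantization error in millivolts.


The maximum quantization error is +/- LSB/2.
LSB = Vref / 2^n = 5.08 / 2048 = 0.00248047 V
Max error = LSB / 2 = 0.00248047 / 2 = 0.00124023 V
Max error = 1.2402 mV

1.2402 mV


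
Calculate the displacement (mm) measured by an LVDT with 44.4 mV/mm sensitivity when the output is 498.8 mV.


Displacement = Vout / sensitivity.
d = 498.8 / 44.4
d = 11.234 mm

11.234 mm


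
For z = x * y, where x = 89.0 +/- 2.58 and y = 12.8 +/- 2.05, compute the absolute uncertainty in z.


For a product z = x*y, the relative uncertainty is:
uz/z = sqrt((ux/x)^2 + (uy/y)^2)
Relative uncertainties: ux/x = 2.58/89.0 = 0.028989
uy/y = 2.05/12.8 = 0.160156
z = 89.0 * 12.8 = 1139.2
uz = 1139.2 * sqrt(0.028989^2 + 0.160156^2) = 185.415

185.415


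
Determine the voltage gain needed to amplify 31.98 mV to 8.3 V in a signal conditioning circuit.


Gain = Vout / Vin (converting to same units).
G = 8.3 V / 31.98 mV
G = 8300.0 mV / 31.98 mV
G = 259.54

259.54


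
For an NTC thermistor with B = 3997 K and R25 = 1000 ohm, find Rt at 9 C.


NTC thermistor equation: Rt = R25 * exp(B * (1/T - 1/T25)).
T in Kelvin: 282.15 K, T25 = 298.15 K
1/T - 1/T25 = 1/282.15 - 1/298.15 = 0.0001902
B * (1/T - 1/T25) = 3997 * 0.0001902 = 0.7602
Rt = 1000 * exp(0.7602) = 2138.7 ohm

2138.7 ohm


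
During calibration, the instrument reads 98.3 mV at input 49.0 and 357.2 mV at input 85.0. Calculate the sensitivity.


Sensitivity = (y2 - y1) / (x2 - x1).
S = (357.2 - 98.3) / (85.0 - 49.0)
S = 258.9 / 36.0
S = 7.1917 mV/unit

7.1917 mV/unit


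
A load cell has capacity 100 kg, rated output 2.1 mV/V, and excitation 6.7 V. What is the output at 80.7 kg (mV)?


Vout = rated_output * Vex * (load / capacity).
Vout = 2.1 * 6.7 * (80.7 / 100)
Vout = 2.1 * 6.7 * 0.807
Vout = 11.354 mV

11.354 mV


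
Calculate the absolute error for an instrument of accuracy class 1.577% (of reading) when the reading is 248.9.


Absolute error = (accuracy% / 100) * reading.
Error = (1.577 / 100) * 248.9
Error = 0.01577 * 248.9
Error = 3.9252

3.9252


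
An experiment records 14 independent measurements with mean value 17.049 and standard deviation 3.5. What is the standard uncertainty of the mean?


The standard uncertainty for Type A evaluation is u = s / sqrt(n).
u = 3.5 / sqrt(14)
u = 3.5 / 3.7417
u = 0.9354

0.9354


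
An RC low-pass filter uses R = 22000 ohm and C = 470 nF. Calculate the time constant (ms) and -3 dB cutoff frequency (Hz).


Time constant: tau = R * C.
tau = 22000 * 4.70e-07 = 0.01034 s
tau = 10.34 ms
Cutoff frequency: fc = 1 / (2*pi*R*C).
fc = 1 / (2*pi*0.01034) = 15.39 Hz

tau = 10.34 ms, fc = 15.39 Hz


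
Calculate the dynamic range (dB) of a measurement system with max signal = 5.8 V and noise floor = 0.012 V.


Dynamic range = 20 * log10(Vmax / Vnoise).
DR = 20 * log10(5.8 / 0.012)
DR = 20 * log10(483.33)
DR = 53.68 dB

53.68 dB


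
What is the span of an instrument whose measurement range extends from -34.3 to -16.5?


Span = upper range - lower range.
Span = -16.5 - (-34.3)
Span = 17.8

17.8


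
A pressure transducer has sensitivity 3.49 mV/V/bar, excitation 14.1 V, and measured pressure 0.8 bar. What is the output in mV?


Output = sensitivity * Vex * P.
Vout = 3.49 * 14.1 * 0.8
Vout = 49.209 * 0.8
Vout = 39.37 mV

39.37 mV


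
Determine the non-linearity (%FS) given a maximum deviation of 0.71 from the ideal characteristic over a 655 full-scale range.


Linearity error = (max deviation / full scale) * 100%.
Linearity = (0.71 / 655) * 100
Linearity = 0.108 %FS

0.108 %FS


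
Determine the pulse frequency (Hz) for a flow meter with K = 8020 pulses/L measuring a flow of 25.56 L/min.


Frequency = K * Q / 60 (converting L/min to L/s).
f = 8020 * 25.56 / 60
f = 204991.2 / 60
f = 3416.52 Hz

3416.52 Hz


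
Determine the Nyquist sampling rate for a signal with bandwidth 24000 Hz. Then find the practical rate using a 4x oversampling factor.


By Nyquist theorem, fs_min = 2 * fmax.
fs_min = 2 * 24000 = 48000 Hz
Practical rate = 4 * fs_min = 4 * 48000 = 192000 Hz

fs_min = 48000 Hz, fs_practical = 192000 Hz


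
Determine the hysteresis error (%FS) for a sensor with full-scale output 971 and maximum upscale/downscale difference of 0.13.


Hysteresis = (max difference / full scale) * 100%.
H = (0.13 / 971) * 100
H = 0.013 %FS

0.013 %FS


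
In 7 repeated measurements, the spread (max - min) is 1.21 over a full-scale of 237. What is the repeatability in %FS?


Repeatability = (spread / full scale) * 100%.
R = (1.21 / 237) * 100
R = 0.511 %FS

0.511 %FS


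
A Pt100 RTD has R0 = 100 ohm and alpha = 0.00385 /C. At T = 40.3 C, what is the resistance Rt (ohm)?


The RTD equation: Rt = R0 * (1 + alpha * T).
Rt = 100 * (1 + 0.00385 * 40.3)
Rt = 100 * (1 + 0.155155)
Rt = 100 * 1.155155
Rt = 115.515 ohm

115.515 ohm


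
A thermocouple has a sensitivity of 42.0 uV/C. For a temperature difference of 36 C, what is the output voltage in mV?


The thermocouple output V = sensitivity * dT.
V = 42.0 uV/C * 36 C
V = 1512.0 uV
V = 1.512 mV

1.512 mV


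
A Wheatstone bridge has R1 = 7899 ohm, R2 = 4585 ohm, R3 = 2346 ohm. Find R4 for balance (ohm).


At balance: R1*R4 = R2*R3, so R4 = R2*R3/R1.
R4 = 4585 * 2346 / 7899
R4 = 10756410 / 7899
R4 = 1361.74 ohm

1361.74 ohm


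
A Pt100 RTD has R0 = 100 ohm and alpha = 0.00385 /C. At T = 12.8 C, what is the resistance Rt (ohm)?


The RTD equation: Rt = R0 * (1 + alpha * T).
Rt = 100 * (1 + 0.00385 * 12.8)
Rt = 100 * (1 + 0.04928)
Rt = 100 * 1.04928
Rt = 104.928 ohm

104.928 ohm


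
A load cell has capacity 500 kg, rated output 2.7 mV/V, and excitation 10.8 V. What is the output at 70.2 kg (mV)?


Vout = rated_output * Vex * (load / capacity).
Vout = 2.7 * 10.8 * (70.2 / 500)
Vout = 2.7 * 10.8 * 0.1404
Vout = 4.094 mV

4.094 mV


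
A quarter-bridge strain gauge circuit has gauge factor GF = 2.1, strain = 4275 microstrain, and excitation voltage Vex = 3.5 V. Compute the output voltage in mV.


Quarter bridge output: Vout = (GF * epsilon * Vex) / 4.
Vout = (2.1 * 4275e-6 * 3.5) / 4
Vout = 0.03142125 / 4 V
Vout = 0.00785531 V = 7.8553 mV

7.8553 mV


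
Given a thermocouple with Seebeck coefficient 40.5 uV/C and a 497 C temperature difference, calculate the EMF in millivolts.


The thermocouple output V = sensitivity * dT.
V = 40.5 uV/C * 497 C
V = 20128.5 uV
V = 20.128 mV

20.128 mV


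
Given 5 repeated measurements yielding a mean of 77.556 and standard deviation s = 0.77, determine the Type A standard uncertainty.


The standard uncertainty for Type A evaluation is u = s / sqrt(n).
u = 0.77 / sqrt(5)
u = 0.77 / 2.2361
u = 0.3444

0.3444


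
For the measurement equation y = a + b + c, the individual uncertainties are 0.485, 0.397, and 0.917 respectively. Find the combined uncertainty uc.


For a sum of independent quantities, uc = sqrt(u1^2 + u2^2 + u3^2).
uc = sqrt(0.485^2 + 0.397^2 + 0.917^2)
uc = sqrt(0.235225 + 0.157609 + 0.840889)
uc = 1.1107

1.1107


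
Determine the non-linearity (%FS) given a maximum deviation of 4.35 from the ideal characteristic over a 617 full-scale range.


Linearity error = (max deviation / full scale) * 100%.
Linearity = (4.35 / 617) * 100
Linearity = 0.705 %FS

0.705 %FS


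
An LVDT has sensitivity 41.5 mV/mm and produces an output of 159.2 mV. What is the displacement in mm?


Displacement = Vout / sensitivity.
d = 159.2 / 41.5
d = 3.836 mm

3.836 mm


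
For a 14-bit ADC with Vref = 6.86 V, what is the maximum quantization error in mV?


The maximum quantization error is +/- LSB/2.
LSB = Vref / 2^n = 6.86 / 16384 = 0.0004187 V
Max error = LSB / 2 = 0.0004187 / 2 = 0.00020935 V
Max error = 0.2094 mV

0.2094 mV


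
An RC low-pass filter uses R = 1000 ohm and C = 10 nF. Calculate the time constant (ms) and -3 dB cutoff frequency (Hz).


Time constant: tau = R * C.
tau = 1000 * 1.00e-08 = 1e-05 s
tau = 0.01 ms
Cutoff frequency: fc = 1 / (2*pi*R*C).
fc = 1 / (2*pi*1e-05) = 15915.49 Hz

tau = 0.01 ms, fc = 15915.49 Hz


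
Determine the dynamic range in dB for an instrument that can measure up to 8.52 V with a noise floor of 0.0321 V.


Dynamic range = 20 * log10(Vmax / Vnoise).
DR = 20 * log10(8.52 / 0.0321)
DR = 20 * log10(265.42)
DR = 48.48 dB

48.48 dB


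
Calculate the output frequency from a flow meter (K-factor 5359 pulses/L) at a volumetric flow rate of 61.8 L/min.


Frequency = K * Q / 60 (converting L/min to L/s).
f = 5359 * 61.8 / 60
f = 331186.2 / 60
f = 5519.77 Hz

5519.77 Hz


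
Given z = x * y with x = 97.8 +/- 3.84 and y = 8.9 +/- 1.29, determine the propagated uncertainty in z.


For a product z = x*y, the relative uncertainty is:
uz/z = sqrt((ux/x)^2 + (uy/y)^2)
Relative uncertainties: ux/x = 3.84/97.8 = 0.039264
uy/y = 1.29/8.9 = 0.144944
z = 97.8 * 8.9 = 870.4
uz = 870.4 * sqrt(0.039264^2 + 0.144944^2) = 130.709

130.709


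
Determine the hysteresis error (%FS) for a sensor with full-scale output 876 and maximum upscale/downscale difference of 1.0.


Hysteresis = (max difference / full scale) * 100%.
H = (1.0 / 876) * 100
H = 0.114 %FS

0.114 %FS


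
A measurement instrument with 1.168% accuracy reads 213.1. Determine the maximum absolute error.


Absolute error = (accuracy% / 100) * reading.
Error = (1.168 / 100) * 213.1
Error = 0.01168 * 213.1
Error = 2.489

2.489


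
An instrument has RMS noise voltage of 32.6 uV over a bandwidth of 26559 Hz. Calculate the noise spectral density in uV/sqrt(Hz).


Noise spectral density = Vrms / sqrt(BW).
NSD = 32.6 / sqrt(26559)
NSD = 32.6 / 162.9693
NSD = 0.2 uV/sqrt(Hz)

0.2 uV/sqrt(Hz)


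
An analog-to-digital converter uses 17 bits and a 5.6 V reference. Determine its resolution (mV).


The resolution (LSB) of an ADC is Vref / 2^n.
LSB = 5.6 / 2^17
LSB = 5.6 / 131072
LSB = 4.272e-05 V = 0.04272461 mV

0.04272461 mV


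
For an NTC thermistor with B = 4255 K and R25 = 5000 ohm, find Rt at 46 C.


NTC thermistor equation: Rt = R25 * exp(B * (1/T - 1/T25)).
T in Kelvin: 319.15 K, T25 = 298.15 K
1/T - 1/T25 = 1/319.15 - 1/298.15 = -0.00022069
B * (1/T - 1/T25) = 4255 * -0.00022069 = -0.9391
Rt = 5000 * exp(-0.9391) = 1955.0 ohm

1955.0 ohm


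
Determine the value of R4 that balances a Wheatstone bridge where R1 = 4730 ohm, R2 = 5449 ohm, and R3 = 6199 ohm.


At balance: R1*R4 = R2*R3, so R4 = R2*R3/R1.
R4 = 5449 * 6199 / 4730
R4 = 33778351 / 4730
R4 = 7141.3 ohm

7141.3 ohm


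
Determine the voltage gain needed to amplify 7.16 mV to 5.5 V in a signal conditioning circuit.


Gain = Vout / Vin (converting to same units).
G = 5.5 V / 7.16 mV
G = 5500.0 mV / 7.16 mV
G = 768.16

768.16


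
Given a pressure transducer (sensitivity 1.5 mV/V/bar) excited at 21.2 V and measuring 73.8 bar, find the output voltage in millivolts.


Output = sensitivity * Vex * P.
Vout = 1.5 * 21.2 * 73.8
Vout = 31.8 * 73.8
Vout = 2346.84 mV

2346.84 mV


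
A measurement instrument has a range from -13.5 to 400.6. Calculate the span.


Span = upper range - lower range.
Span = 400.6 - (-13.5)
Span = 414.1

414.1


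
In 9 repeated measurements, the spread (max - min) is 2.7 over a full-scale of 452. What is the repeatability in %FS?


Repeatability = (spread / full scale) * 100%.
R = (2.7 / 452) * 100
R = 0.597 %FS

0.597 %FS


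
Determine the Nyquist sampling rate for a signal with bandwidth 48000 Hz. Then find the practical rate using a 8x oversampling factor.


By Nyquist theorem, fs_min = 2 * fmax.
fs_min = 2 * 48000 = 96000 Hz
Practical rate = 8 * fs_min = 8 * 96000 = 768000 Hz

fs_min = 96000 Hz, fs_practical = 768000 Hz


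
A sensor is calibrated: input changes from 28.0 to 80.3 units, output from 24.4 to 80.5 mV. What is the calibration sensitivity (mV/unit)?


Sensitivity = (y2 - y1) / (x2 - x1).
S = (80.5 - 24.4) / (80.3 - 28.0)
S = 56.1 / 52.3
S = 1.0727 mV/unit

1.0727 mV/unit


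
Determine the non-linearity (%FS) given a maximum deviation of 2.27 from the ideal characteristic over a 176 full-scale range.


Linearity error = (max deviation / full scale) * 100%.
Linearity = (2.27 / 176) * 100
Linearity = 1.29 %FS

1.29 %FS


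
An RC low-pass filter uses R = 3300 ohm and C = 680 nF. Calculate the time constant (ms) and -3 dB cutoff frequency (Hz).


Time constant: tau = R * C.
tau = 3300 * 6.80e-07 = 0.002244 s
tau = 2.244 ms
Cutoff frequency: fc = 1 / (2*pi*R*C).
fc = 1 / (2*pi*0.002244) = 70.92 Hz

tau = 2.244 ms, fc = 70.92 Hz


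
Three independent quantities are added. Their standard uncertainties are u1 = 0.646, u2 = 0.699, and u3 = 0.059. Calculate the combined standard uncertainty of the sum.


For a sum of independent quantities, uc = sqrt(u1^2 + u2^2 + u3^2).
uc = sqrt(0.646^2 + 0.699^2 + 0.059^2)
uc = sqrt(0.417316 + 0.488601 + 0.003481)
uc = 0.9536

0.9536


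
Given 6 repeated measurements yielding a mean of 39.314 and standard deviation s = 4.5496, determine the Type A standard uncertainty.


The standard uncertainty for Type A evaluation is u = s / sqrt(n).
u = 4.5496 / sqrt(6)
u = 4.5496 / 2.4495
u = 1.8574

1.8574


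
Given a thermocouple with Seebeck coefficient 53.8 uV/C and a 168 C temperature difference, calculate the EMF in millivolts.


The thermocouple output V = sensitivity * dT.
V = 53.8 uV/C * 168 C
V = 9038.4 uV
V = 9.038 mV

9.038 mV
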